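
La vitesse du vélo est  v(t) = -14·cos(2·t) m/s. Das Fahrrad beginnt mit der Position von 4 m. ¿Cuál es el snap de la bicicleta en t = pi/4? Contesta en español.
Partiendo de la velocidad v(t) = -14·cos(2·t), tomamos 3 derivadas. La derivada de la velocidad da la aceleración: a(t) = 28·sin(2·t). La derivada de la aceleración da la sacudida: j(t) = 56·cos(2·t). Derivando la sacudida, obtenemos el snap: s(t) = -112·sin(2·t). Tenemos el snap s(t) = -112·sin(2·t). Sustituyendo t = pi/4: s(pi/4) = -112.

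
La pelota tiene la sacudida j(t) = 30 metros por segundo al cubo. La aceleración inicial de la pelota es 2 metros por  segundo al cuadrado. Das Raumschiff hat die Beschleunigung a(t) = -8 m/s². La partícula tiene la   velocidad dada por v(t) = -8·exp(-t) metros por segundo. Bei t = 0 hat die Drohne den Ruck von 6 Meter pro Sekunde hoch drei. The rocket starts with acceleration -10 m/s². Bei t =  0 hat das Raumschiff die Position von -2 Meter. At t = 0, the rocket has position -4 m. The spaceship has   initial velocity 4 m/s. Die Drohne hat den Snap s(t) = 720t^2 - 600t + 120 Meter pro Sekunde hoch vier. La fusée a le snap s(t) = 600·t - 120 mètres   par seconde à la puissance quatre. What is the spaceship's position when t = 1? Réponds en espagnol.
Partiendo de la aceleración a(t) = -8, tomamos 2 antiderivadas. La antiderivada de la aceleración, con v(0) = 4, da la velocidad: v(t) = 4 - 8·t. La antiderivada de la velocidad, con x(0) = -2, da la posición: x(t) = -4·t^2 + 4·t - 2. De la ecuación de la posición x(t) = -4·t^2 + 4·t - 2, sustituimos t = 1 para obtener x = -2.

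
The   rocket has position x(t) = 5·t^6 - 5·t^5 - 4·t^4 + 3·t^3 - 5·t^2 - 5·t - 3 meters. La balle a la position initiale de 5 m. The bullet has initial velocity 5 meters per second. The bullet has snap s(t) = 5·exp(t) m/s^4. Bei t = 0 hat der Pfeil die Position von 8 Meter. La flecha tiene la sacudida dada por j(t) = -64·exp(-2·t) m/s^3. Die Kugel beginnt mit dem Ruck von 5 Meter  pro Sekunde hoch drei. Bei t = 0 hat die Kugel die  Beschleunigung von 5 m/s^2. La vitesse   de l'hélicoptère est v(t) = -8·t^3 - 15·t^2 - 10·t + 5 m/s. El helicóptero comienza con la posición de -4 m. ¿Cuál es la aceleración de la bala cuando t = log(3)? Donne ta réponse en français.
En partant du snap s(t) = 5·exp(t), nous prenons 2 primitives. En intégrant le snap et en utilisant la condition initiale j(0) = 5, nous obtenons j(t) = 5·exp(t). En prenant ∫j(t)dt et en appliquant a(0) = 5, nous trouvons a(t) = 5·exp(t). Nous avons l'accélération a(t) = 5·exp(t). En substituant t = log(3): a(log(3)) = 15.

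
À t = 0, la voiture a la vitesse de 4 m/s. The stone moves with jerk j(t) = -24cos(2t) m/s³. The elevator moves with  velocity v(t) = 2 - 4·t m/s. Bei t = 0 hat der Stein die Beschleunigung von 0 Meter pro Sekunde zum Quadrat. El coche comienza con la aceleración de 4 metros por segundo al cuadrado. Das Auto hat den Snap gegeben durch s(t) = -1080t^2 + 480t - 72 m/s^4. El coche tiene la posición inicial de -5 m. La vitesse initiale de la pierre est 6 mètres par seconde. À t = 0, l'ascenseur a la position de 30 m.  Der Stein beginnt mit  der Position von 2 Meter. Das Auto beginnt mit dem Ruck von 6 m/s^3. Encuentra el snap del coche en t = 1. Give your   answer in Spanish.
De la ecuación del snap s(t) = -1080·t^2 + 480·t - 72, sustituimos t = 1 para obtener s = -672.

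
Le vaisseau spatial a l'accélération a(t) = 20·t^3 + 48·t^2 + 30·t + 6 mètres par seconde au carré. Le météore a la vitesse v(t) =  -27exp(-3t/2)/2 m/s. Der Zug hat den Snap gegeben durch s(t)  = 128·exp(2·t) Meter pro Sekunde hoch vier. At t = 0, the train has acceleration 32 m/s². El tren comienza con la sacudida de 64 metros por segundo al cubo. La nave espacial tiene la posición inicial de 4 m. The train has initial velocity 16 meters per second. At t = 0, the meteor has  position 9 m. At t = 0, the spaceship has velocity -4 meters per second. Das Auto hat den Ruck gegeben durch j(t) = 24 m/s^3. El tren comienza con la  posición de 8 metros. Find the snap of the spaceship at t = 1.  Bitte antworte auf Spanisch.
Para resolver esto, necesitamos tomar 2 derivadas de nuestra ecuación de la aceleración a(t) = 20·t^3 + 48·t^2 + 30·t + 6. Derivando la aceleración, obtenemos la sacudida: j(t) = 60·t^2 + 96·t + 30. Tomando d/dt de j(t), encontramos s(t) = 120·t + 96. Usando s(t) = 120·t + 96 y sustituyendo t = 1, encontramos s = 216.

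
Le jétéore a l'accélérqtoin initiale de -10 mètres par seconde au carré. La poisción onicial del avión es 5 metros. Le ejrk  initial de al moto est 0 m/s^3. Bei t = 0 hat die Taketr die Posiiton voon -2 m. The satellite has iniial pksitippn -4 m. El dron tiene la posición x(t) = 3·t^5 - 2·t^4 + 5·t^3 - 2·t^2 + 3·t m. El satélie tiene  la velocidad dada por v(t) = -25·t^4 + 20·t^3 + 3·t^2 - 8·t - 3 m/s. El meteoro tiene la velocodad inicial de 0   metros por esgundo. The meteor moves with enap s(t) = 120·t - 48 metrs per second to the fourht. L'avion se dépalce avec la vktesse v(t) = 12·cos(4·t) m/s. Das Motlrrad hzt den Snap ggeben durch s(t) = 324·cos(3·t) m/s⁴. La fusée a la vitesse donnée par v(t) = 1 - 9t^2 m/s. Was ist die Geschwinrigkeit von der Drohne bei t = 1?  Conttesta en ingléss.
Starting from position x(t) = 3·t^5 - 2·t^4 + 5·t^3 - 2·t^2 + 3·t, we take 1 derivative. The derivative of position gives velocity: v(t) = 15·t^4 - 8·t^3 + 15·t^2 - 4·t + 3. Using v(t) = 15·t^4 - 8·t^3 + 15·t^2 - 4·t + 3 and substituting t = 1, we find v = 21.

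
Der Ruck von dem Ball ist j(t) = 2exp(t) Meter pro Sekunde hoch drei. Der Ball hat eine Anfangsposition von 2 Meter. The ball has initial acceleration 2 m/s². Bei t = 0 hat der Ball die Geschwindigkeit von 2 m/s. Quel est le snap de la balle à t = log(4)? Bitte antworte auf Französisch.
Nous devons dériver notre équation du jerk j(t) = 2·exp(t) 1 fois. En prenant d/dt de j(t), nous trouvons s(t) = 2·exp(t). De l'équation du snap s(t) = 2·exp(t), nous substituons t = log(4) pour obtenir s = 8.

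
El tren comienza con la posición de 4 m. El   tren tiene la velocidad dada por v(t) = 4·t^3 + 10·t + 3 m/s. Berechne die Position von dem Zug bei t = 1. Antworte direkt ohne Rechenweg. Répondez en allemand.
Die Position bei t = 1 ist x = 13.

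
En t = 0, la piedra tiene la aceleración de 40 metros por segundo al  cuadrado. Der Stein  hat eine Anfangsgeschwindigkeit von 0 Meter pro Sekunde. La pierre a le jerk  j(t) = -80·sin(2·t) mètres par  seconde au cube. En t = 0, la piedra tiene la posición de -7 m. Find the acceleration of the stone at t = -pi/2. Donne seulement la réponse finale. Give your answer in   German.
Die Beschleunigung bei t = -pi/2 ist a = -40.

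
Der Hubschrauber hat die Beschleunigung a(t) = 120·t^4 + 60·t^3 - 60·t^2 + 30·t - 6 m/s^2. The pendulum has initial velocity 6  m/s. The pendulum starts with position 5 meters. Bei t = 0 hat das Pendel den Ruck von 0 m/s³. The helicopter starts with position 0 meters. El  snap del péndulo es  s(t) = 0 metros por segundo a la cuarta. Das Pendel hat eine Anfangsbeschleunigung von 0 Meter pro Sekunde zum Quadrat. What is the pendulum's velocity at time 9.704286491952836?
Starting from snap s(t) = 0, we take 3 antiderivatives. Taking ∫s(t)dt and applying j(0) = 0, we find j(t) = 0. The antiderivative of jerk is acceleration. Using a(0) = 0, we get a(t) = 0. Integrating acceleration and using the initial condition v(0) = 6, we get v(t) = 6. Using v(t) = 6 and substituting t = 9.704286491952836, we find v = 6.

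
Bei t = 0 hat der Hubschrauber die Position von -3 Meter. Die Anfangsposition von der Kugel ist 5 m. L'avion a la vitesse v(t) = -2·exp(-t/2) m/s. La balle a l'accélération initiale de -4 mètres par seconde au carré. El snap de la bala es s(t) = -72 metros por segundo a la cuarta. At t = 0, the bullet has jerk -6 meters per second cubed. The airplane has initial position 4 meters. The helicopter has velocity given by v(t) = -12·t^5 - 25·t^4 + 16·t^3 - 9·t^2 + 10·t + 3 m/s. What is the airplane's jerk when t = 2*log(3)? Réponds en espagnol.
Partiendo de la velocidad v(t) = -2·exp(-t/2), tomamos 2 derivadas. Tomando d/dt de v(t), encontramos a(t) = exp(-t/2). Tomando d/dt de a(t), encontramos j(t) = -exp(-t/2)/2. Usando j(t) = -exp(-t/2)/2 y sustituyendo t = 2*log(3), encontramos j = -1/6.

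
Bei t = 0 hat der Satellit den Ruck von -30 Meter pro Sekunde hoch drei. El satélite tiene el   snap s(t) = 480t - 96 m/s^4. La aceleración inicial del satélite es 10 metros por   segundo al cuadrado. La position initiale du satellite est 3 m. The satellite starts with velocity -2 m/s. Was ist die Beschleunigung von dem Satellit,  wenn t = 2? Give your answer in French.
En partant du snap s(t) = 480·t - 96, nous prenons 2 intégrales. La primitive du snap, avec j(0) = -30, donne le jerk: j(t) = 240·t^2 - 96·t - 30. L'intégrale du jerk est l'accélération. En utilisant a(0) = 10, nous obtenons a(t) = 80·t^3 - 48·t^2 - 30·t + 10. Nous avons l'accélération a(t) = 80·t^3 - 48·t^2 - 30·t + 10. En substituant t = 2: a(2) = 398.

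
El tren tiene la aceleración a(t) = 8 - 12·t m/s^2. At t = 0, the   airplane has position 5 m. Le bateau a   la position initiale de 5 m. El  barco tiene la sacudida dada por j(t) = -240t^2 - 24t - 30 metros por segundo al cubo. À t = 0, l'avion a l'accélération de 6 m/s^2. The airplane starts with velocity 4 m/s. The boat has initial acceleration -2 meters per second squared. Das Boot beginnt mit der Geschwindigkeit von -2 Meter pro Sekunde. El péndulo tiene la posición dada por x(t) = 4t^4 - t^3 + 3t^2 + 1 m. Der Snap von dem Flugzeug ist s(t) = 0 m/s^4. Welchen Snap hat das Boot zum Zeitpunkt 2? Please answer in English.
Starting from jerk j(t) = -240·t^2 - 24·t - 30, we take 1 derivative. Taking d/dt of j(t), we find s(t) = -480·t - 24. Using s(t) = -480·t - 24 and substituting t = 2, we find s = -984.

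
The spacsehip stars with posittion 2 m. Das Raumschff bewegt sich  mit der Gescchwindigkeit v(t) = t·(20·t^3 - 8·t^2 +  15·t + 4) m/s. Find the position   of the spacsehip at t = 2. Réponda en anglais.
We must find the integral of our velocity equation v(t) = t·(20·t^3 - 8·t^2 + 15·t + 4) 1 time. Integrating velocity and using the initial condition x(0) = 2, we get x(t) = 4·t^5 - 2·t^4 + 5·t^3 + 2·t^2 + 2. We have position x(t) = 4·t^5 - 2·t^4 + 5·t^3 + 2·t^2 + 2. Substituting t = 2: x(2) = 146.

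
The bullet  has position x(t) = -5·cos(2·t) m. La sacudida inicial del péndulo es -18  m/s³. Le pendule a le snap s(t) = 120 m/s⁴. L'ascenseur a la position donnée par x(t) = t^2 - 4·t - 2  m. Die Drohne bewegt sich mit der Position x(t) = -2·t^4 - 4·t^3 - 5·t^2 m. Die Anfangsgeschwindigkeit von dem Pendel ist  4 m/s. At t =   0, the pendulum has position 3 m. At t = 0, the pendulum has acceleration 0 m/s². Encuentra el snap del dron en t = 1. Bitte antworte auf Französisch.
En partant de la position x(t) = -2·t^4 - 4·t^3 - 5·t^2, nous prenons 4 dérivées. La dérivée de la position donne la vitesse: v(t) = -8·t^3 - 12·t^2 - 10·t. En dérivant la vitesse, nous obtenons l'accélération: a(t) = -24·t^2 - 24·t - 10. La dérivée de l'accélération donne le jerk: j(t) = -48·t - 24. En dérivant le jerk, nous obtenons le snap: s(t) = -48. Nous avons le snap s(t) = -48. En substituant t = 1: s(1) = -48.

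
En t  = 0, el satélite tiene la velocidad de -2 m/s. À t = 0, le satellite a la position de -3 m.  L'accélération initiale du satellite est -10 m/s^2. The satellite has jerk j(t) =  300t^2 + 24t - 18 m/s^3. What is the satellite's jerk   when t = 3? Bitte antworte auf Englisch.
Using j(t) = 300·t^2 + 24·t - 18 and substituting t = 3, we find j = 2754.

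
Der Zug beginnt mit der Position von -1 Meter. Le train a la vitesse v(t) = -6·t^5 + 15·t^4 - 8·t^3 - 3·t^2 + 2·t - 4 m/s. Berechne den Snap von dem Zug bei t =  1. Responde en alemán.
Ausgehend von der Geschwindigkeit v(t) = -6·t^5 + 15·t^4 - 8·t^3 - 3·t^2 + 2·t - 4, nehmen wir 3 Ableitungen. Mit d/dt von v(t) finden wir a(t) = -30·t^4 + 60·t^3 - 24·t^2 - 6·t + 2. Durch Ableiten von der Beschleunigung erhalten wir den Ruck: j(t) = -120·t^3 + 180·t^2 - 48·t - 6. Die Ableitung von dem Ruck ergibt den Snap: s(t) = -360·t^2 + 360·t - 48. Wir haben den Snap s(t) = -360·t^2 + 360·t - 48. Durch Einsetzen von t = 1: s(1) = -48.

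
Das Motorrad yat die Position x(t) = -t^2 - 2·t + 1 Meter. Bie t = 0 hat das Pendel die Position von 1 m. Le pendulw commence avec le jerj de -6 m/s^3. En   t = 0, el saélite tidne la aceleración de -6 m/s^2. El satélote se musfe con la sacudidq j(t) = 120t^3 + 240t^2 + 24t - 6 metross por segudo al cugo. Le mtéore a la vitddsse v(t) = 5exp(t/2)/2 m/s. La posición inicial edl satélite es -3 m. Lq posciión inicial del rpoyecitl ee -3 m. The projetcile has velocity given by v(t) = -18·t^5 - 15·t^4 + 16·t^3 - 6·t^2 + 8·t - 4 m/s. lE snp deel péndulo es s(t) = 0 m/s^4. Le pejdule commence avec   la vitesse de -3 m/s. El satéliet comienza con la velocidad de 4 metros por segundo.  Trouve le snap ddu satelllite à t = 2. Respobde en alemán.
Um dies zu lösen, müssen wir 1 Ableitung unserer Gleichung für den Ruck j(t) = 120·t^3 + 240·t^2 + 24·t - 6 nehmen. Die Ableitung von dem Ruck ergibt den Snap: s(t) = 360·t^2 + 480·t + 24. Wir haben den Snap s(t) = 360·t^2 + 480·t + 24. Durch Einsetzen von t = 2: s(2) = 2424.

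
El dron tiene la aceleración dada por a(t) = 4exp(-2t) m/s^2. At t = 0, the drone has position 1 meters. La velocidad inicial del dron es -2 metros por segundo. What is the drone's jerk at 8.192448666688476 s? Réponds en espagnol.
Partiendo de la aceleración a(t) = 4·exp(-2·t), tomamos 1 derivada. Tomando d/dt de a(t), encontramos j(t) = -8·exp(-2·t). Usando j(t) = -8·exp(-2·t) y sustituyendo t = 8.192448666688476, encontramos j = -6.12659946363944E-7.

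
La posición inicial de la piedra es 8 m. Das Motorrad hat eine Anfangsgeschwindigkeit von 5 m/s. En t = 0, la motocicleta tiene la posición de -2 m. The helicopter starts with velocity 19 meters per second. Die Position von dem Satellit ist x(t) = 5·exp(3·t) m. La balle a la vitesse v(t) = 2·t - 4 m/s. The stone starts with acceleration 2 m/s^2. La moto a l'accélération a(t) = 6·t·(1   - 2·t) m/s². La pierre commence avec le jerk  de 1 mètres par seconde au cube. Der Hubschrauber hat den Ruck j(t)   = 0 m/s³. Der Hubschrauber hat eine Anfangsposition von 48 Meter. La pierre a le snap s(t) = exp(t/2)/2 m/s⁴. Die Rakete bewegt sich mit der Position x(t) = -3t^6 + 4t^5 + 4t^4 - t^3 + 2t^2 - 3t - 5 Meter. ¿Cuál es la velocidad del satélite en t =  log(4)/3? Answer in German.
Wir müssen unsere Gleichung für die Position x(t) = 5·exp(3·t) 1-mal ableiten. Mit d/dt von x(t) finden wir v(t) = 15·exp(3·t). Wir haben die Geschwindigkeit v(t) = 15·exp(3·t). Durch Einsetzen von t = log(4)/3: v(log(4)/3) = 60.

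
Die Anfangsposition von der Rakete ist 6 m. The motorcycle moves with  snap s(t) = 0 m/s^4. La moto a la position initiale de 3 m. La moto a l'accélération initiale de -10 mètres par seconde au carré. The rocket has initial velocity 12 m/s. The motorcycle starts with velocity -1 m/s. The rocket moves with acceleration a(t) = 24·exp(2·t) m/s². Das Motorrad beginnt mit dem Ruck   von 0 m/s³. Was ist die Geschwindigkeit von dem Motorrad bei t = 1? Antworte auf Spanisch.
Debemos encontrar la integral de nuestra ecuación del snap s(t) = 0 3 veces. Integrando el snap y usando la condición inicial j(0) = 0, obtenemos j(t) = 0. La integral de la sacudida es la aceleración. Usando a(0) = -10, obtenemos a(t) = -10. Integrando la aceleración y usando la condición inicial v(0) = -1, obtenemos v(t) = -10·t - 1. Usando v(t) = -10·t - 1 y sustituyendo t = 1, encontramos v = -11.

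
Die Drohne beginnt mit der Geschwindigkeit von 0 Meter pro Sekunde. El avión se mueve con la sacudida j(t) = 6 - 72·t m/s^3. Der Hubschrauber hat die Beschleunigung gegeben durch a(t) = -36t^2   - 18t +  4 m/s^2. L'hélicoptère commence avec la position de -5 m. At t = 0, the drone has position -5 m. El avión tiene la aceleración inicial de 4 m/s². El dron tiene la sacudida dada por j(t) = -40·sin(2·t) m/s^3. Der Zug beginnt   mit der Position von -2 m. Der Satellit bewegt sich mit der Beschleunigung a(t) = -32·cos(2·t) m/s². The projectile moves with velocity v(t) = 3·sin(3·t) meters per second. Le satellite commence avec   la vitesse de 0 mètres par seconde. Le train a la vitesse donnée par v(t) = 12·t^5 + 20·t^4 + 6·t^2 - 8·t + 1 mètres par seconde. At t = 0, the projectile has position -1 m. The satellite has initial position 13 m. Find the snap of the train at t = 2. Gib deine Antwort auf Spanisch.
Debemos derivar nuestra ecuación de la velocidad v(t) = 12·t^5 + 20·t^4 + 6·t^2 - 8·t + 1 3 veces. La derivada de la velocidad da la aceleración: a(t) = 60·t^4 + 80·t^3 + 12·t - 8. Derivando la aceleración, obtenemos la sacudida: j(t) = 240·t^3 + 240·t^2 + 12. La derivada de la sacudida da el snap: s(t) = 720·t^2 + 480·t. Usando s(t) = 720·t^2 + 480·t y sustituyendo t = 2, encontramos s = 3840.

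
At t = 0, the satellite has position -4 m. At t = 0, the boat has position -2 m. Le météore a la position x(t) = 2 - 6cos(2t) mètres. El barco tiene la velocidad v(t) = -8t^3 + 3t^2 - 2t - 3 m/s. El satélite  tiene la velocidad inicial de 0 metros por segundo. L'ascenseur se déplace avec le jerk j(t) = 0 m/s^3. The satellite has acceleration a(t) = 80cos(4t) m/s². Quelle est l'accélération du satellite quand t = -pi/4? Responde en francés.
Nous avons l'accélération a(t) = 80·cos(4·t). En substituant t = -pi/4: a(-pi/4) = -80.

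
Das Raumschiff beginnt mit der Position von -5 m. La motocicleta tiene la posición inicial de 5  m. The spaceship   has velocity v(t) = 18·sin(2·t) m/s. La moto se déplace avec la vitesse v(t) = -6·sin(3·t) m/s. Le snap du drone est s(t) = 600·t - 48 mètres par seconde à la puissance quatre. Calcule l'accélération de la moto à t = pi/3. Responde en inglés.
To solve this, we need to take 1 derivative of our velocity equation v(t) = -6·sin(3·t). The derivative of velocity gives acceleration: a(t) = -18·cos(3·t). Using a(t) = -18·cos(3·t) and substituting t = pi/3, we find a = 18.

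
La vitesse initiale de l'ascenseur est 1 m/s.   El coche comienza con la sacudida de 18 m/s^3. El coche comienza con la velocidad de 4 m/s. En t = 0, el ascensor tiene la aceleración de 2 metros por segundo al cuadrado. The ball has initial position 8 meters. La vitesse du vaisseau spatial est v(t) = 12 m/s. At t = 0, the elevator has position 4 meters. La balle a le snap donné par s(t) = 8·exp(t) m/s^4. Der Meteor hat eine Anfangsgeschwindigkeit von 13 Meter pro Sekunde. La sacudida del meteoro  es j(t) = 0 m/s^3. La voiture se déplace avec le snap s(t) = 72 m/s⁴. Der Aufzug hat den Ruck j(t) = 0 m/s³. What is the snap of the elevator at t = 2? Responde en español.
Partiendo de la sacudida j(t) = 0, tomamos 1 derivada. Tomando d/dt de j(t), encontramos s(t) = 0. De la ecuación del snap s(t) = 0, sustituimos t = 2 para obtener s = 0.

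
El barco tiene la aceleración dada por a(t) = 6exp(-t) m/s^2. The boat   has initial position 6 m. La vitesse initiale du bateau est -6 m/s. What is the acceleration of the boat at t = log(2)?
From the given acceleration equation a(t) = 6·exp(-t), we substitute t = log(2) to get a = 3.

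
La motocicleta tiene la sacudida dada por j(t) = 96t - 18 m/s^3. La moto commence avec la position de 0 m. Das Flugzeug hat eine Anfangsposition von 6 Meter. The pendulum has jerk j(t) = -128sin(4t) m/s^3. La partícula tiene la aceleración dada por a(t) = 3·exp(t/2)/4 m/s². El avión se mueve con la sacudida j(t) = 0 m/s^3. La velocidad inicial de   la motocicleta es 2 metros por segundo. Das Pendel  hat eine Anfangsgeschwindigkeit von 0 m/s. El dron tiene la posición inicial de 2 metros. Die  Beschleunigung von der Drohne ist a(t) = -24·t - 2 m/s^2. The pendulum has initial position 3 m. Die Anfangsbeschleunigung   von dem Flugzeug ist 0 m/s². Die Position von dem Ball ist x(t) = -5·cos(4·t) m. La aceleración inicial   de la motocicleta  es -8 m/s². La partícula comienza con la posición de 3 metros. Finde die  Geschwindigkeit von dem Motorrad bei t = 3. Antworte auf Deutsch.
Wir müssen die Stammfunktion unserer Gleichung für den Ruck j(t) = 96·t - 18 2-mal finden. Das Integral von dem Ruck, mit a(0) = -8, ergibt die Beschleunigung: a(t) = 48·t^2 - 18·t - 8. Die Stammfunktion von der Beschleunigung ist die Geschwindigkeit. Mit v(0) = 2 erhalten wir v(t) = 16·t^3 - 9·t^2 - 8·t + 2. Mit v(t) = 16·t^3 - 9·t^2 - 8·t + 2 und Einsetzen von t = 3, finden wir v = 329.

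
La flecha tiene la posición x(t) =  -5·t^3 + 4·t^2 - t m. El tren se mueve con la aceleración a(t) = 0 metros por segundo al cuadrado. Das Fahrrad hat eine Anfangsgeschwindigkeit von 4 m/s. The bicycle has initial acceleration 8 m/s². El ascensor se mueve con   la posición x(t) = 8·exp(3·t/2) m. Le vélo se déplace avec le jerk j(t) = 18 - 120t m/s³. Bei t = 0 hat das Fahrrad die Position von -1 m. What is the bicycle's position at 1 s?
To find the answer, we compute 3 integrals of j(t) = 18 - 120·t. The antiderivative of jerk, with a(0) = 8, gives acceleration: a(t) = -60·t^2 + 18·t + 8. Taking ∫a(t)dt and applying v(0) = 4, we find v(t) = -20·t^3 + 9·t^2 + 8·t + 4. The integral of velocity is position. Using x(0) = -1, we get x(t) = -5·t^4 + 3·t^3 + 4·t^2 + 4·t - 1. Using x(t) = -5·t^4 + 3·t^3 + 4·t^2 + 4·t - 1 and substituting t = 1, we find x = 5.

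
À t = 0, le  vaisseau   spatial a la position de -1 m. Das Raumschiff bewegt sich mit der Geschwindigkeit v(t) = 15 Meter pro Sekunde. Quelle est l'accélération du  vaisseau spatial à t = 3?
Pour résoudre ceci, nous devons prendre 1 dérivée de notre équation de la vitesse v(t) = 15. En dérivant la vitesse, nous obtenons l'accélération: a(t) = 0. En utilisant a(t) = 0 et en substituant t = 3, nous trouvons a = 0.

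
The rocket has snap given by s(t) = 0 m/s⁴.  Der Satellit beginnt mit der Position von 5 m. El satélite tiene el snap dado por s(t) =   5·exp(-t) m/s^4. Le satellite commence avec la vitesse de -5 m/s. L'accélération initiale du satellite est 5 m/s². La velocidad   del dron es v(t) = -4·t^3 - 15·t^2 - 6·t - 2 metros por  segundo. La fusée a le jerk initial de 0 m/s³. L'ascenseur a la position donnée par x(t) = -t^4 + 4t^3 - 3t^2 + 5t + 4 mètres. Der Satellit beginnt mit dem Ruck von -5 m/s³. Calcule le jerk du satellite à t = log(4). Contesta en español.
Necesitamos integrar nuestra ecuación del snap s(t) = 5·exp(-t) 1 vez. Tomando ∫s(t)dt y aplicando j(0) = -5, encontramos j(t) = -5·exp(-t). Usando j(t) = -5·exp(-t) y sustituyendo t = log(4), encontramos j = -5/4.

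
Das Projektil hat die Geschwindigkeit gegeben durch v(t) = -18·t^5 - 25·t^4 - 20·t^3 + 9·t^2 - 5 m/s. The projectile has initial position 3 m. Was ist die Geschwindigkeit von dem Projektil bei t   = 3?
Aus der Gleichung für die Geschwindigkeit v(t) = -18·t^5 - 25·t^4 - 20·t^3 + 9·t^2 - 5, setzen wir t = 3 ein und erhalten v = -6863.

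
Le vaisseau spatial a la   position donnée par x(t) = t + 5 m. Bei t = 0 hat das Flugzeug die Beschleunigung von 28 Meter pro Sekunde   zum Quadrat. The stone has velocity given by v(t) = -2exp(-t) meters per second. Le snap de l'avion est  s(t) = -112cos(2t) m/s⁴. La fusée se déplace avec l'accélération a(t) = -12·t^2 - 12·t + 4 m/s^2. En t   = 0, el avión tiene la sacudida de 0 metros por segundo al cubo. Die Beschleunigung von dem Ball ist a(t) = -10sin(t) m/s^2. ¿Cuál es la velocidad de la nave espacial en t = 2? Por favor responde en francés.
Pour résoudre ceci, nous devons prendre 1 dérivée de notre équation de la position x(t) = t + 5. En dérivant la position, nous obtenons la vitesse: v(t) = 1. Nous avons la vitesse v(t) = 1. En substituant t = 2: v(2) = 1.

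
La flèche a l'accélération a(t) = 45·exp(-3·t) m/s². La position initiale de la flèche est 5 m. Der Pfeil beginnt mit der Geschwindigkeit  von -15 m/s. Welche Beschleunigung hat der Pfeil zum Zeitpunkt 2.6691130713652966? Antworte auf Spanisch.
De la ecuación de la aceleración a(t) = 45·exp(-3·t), sustituimos t = 2.6691130713652966 para obtener a = 0.0149854323817487.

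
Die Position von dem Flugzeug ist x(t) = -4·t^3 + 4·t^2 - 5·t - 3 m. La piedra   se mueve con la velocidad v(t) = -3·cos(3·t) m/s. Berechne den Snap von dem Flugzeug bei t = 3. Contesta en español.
Para resolver esto, necesitamos tomar 4 derivadas de nuestra ecuación de la posición x(t) = -4·t^3 + 4·t^2 - 5·t - 3. Derivando la posición, obtenemos la velocidad: v(t) = -12·t^2 + 8·t - 5. La derivada de la velocidad da la aceleración: a(t) = 8 - 24·t. La derivada de la aceleración da la sacudida: j(t) = -24. La derivada de la sacudida da el snap: s(t) = 0. Tenemos el snap s(t) = 0. Sustituyendo t = 3: s(3) = 0.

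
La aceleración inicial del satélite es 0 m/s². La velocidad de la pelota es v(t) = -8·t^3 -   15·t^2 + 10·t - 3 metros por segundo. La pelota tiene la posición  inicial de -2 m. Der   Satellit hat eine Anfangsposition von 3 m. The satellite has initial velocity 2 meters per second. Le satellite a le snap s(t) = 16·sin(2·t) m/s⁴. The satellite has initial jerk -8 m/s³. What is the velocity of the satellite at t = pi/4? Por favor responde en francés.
Nous devons intégrer notre équation du snap s(t) = 16·sin(2·t) 3 fois. L'intégrale du snap est le jerk. En utilisant j(0) = -8, nous obtenons j(t) = -8·cos(2·t). L'intégrale du jerk est l'accélération. En utilisant a(0) = 0, nous obtenons a(t) = -4·sin(2·t). La primitive de l'accélération est la vitesse. En utilisant v(0) = 2, nous obtenons v(t) = 2·cos(2·t). De l'équation de la vitesse v(t) = 2·cos(2·t), nous substituons t = pi/4 pour obtenir v = 0.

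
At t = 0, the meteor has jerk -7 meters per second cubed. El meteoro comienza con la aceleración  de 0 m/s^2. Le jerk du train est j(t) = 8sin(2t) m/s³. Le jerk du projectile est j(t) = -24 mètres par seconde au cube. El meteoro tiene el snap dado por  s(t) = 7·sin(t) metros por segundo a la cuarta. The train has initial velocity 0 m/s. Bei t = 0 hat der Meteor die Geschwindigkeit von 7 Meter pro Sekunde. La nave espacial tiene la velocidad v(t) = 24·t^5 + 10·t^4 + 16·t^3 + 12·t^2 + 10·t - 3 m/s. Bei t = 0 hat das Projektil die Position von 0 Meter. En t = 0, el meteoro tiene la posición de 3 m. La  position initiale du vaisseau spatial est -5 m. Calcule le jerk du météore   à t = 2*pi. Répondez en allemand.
Wir müssen die Stammfunktion unserer Gleichung für den Snap s(t) = 7·sin(t) 1-mal finden. Das Integral von dem Snap ist der Ruck. Mit j(0) = -7 erhalten wir j(t) = -7·cos(t). Aus der Gleichung für den Ruck j(t) = -7·cos(t), setzen wir t = 2*pi ein und erhalten j = -7.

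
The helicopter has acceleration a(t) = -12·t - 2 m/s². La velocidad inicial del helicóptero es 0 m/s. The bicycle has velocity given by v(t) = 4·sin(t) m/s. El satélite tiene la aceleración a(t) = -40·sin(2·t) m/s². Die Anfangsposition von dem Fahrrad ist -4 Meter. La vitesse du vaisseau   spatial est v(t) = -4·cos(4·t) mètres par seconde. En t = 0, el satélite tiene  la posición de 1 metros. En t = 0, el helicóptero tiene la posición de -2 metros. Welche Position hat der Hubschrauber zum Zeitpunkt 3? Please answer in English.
To find the answer, we compute 2 integrals of a(t) = -12·t - 2. Taking ∫a(t)dt and applying v(0) = 0, we find v(t) = 2·t·(-3·t - 1). The integral of velocity, with x(0) = -2, gives position: x(t) = -2·t^3 - t^2 - 2. We have position x(t) = -2·t^3 - t^2 - 2. Substituting t = 3: x(3) = -65.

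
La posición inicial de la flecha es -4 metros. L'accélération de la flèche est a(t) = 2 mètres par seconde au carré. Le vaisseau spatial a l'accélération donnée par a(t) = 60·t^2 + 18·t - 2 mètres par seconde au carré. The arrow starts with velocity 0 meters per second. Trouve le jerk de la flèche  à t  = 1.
Pour résoudre ceci, nous devons prendre 1 dérivée de notre équation de l'accélération a(t) = 2. En dérivant l'accélération, nous obtenons le jerk: j(t) = 0. En utilisant j(t) = 0 et en substituant t = 1, nous trouvons j = 0.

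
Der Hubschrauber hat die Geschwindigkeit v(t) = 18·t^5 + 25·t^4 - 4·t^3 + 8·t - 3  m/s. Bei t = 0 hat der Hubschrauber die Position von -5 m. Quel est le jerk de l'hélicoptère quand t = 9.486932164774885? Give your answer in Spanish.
Debemos derivar nuestra ecuación de la velocidad v(t) = 18·t^5 + 25·t^4 - 4·t^3 + 8·t - 3 2 veces. Derivando la velocidad, obtenemos la aceleración: a(t) = 90·t^4 + 100·t^3 - 12·t^2 + 8. La derivada de la aceleración da la sacudida: j(t) = 360·t^3 + 300·t^2 - 24·t. De la ecuación de la sacudida j(t) = 360·t^3 + 300·t^2 - 24·t, sustituimos t = 9.486932164774885 para obtener j = 334155.907577937.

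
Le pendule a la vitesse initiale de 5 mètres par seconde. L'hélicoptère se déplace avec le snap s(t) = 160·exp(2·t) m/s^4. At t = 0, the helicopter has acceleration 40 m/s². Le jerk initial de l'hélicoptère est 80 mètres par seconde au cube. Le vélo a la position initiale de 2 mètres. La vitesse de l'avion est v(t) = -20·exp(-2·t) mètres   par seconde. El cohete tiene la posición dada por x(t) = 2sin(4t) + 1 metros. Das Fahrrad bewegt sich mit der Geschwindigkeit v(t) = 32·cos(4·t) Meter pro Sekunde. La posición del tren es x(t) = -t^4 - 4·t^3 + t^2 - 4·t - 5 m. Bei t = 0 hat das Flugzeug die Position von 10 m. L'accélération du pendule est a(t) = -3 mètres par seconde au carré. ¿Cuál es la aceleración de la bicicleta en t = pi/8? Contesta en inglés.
We must differentiate our velocity equation v(t) = 32·cos(4·t) 1 time. Differentiating velocity, we get acceleration: a(t) = -128·sin(4·t). We have acceleration a(t) = -128·sin(4·t). Substituting t = pi/8: a(pi/8) = -128.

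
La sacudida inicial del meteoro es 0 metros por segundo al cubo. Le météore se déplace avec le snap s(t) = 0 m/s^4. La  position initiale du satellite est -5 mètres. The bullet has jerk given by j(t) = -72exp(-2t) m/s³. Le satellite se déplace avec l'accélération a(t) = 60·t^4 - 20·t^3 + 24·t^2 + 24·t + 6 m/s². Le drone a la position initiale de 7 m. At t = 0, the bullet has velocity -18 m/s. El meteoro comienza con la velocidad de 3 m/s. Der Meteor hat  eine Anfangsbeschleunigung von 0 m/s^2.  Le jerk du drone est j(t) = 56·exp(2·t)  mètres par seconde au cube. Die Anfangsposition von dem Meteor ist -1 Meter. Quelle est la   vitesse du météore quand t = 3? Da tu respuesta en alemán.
Wir müssen unsere Gleichung für den Snap s(t) = 0 3-mal integrieren. Durch Integration von dem Snap und Verwendung der Anfangsbedingung j(0) = 0, erhalten wir j(t) = 0. Die Stammfunktion von dem Ruck, mit a(0) = 0, ergibt die Beschleunigung: a(t) = 0. Das Integral von der Beschleunigung, mit v(0) = 3, ergibt die Geschwindigkeit: v(t) = 3. Mit v(t) = 3 und Einsetzen von t = 3, finden wir v = 3.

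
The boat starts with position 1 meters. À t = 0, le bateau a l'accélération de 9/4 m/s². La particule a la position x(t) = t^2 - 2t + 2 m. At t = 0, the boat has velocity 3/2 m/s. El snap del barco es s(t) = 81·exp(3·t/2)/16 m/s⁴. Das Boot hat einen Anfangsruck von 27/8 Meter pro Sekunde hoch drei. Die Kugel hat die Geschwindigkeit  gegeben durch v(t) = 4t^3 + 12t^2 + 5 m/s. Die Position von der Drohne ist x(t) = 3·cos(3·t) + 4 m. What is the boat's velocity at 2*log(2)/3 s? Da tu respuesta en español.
Necesitamos integrar nuestra ecuación del snap s(t) = 81·exp(3·t/2)/16 3 veces. Integrando el snap y usando la condición inicial j(0) = 27/8, obtenemos j(t) = 27·exp(3·t/2)/8. Integrando la sacudida y usando la condición inicial a(0) = 9/4, obtenemos a(t) = 9·exp(3·t/2)/4. Tomando ∫a(t)dt y aplicando v(0) = 3/2, encontramos v(t) = 3·exp(3·t/2)/2. De la ecuación de la velocidad v(t) = 3·exp(3·t/2)/2, sustituimos t = 2*log(2)/3 para obtener v = 3.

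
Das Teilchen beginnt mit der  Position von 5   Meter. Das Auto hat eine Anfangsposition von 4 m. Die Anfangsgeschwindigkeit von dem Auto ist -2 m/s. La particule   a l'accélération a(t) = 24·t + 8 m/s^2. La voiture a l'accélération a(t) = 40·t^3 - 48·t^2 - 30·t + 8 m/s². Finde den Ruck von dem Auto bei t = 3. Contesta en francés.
Nous devons dériver notre équation de l'accélération a(t) = 40·t^3 - 48·t^2 - 30·t + 8 1 fois. En dérivant l'accélération, nous obtenons le jerk: j(t) = 120·t^2 - 96·t - 30. Nous avons le jerk j(t) = 120·t^2 - 96·t - 30. En substituant t = 3: j(3) = 762.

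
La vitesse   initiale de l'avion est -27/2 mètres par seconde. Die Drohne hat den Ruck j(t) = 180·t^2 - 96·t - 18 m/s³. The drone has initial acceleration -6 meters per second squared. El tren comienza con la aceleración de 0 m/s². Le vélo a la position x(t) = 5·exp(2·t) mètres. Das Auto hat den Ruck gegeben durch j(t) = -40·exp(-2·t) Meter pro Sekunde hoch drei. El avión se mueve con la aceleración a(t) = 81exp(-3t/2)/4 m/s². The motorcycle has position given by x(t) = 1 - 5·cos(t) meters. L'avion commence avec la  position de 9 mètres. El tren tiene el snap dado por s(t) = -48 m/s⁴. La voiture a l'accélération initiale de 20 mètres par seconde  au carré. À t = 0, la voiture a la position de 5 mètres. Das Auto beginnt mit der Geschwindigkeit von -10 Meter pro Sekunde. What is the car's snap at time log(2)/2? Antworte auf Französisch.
En partant du jerk j(t) = -40·exp(-2·t), nous prenons 1 dérivée. En dérivant le jerk, nous obtenons le snap: s(t) = 80·exp(-2·t). Nous avons le snap s(t) = 80·exp(-2·t). En substituant t = log(2)/2: s(log(2)/2) = 40.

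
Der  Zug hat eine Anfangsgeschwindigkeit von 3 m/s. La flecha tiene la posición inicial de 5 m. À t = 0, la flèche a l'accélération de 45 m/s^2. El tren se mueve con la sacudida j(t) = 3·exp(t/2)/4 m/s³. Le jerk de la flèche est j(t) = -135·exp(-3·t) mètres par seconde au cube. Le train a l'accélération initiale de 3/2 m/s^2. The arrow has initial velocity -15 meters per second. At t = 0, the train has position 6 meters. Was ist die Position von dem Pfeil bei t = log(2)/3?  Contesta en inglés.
We need to integrate our jerk equation j(t) = -135·exp(-3·t) 3 times. The integral of jerk is acceleration. Using a(0) = 45, we get a(t) = 45·exp(-3·t). Finding the integral of a(t) and using v(0) = -15: v(t) = -15·exp(-3·t). The integral of velocity, with x(0) = 5, gives position: x(t) = 5·exp(-3·t). We have position x(t) = 5·exp(-3·t). Substituting t = log(2)/3: x(log(2)/3) = 5/2.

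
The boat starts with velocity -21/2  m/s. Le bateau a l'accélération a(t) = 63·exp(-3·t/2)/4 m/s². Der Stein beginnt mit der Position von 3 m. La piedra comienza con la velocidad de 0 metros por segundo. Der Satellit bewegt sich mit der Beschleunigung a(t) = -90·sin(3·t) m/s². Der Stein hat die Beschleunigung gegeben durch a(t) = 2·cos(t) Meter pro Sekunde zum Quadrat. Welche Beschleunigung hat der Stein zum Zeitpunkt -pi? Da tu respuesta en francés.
Nous avons l'accélération a(t) = 2·cos(t). En substituant t = -pi: a(-pi) = -2.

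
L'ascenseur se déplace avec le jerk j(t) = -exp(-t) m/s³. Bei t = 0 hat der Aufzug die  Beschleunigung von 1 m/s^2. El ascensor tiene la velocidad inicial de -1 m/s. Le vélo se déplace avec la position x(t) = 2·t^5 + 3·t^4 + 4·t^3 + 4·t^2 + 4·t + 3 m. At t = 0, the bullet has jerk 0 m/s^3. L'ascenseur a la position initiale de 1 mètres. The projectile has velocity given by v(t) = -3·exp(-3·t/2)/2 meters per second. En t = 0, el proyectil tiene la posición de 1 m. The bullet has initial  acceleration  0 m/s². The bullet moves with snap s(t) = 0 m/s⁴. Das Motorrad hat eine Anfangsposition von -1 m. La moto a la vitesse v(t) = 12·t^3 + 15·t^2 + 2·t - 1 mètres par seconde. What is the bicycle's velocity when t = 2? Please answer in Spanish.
Para resolver esto, necesitamos tomar 1 derivada de nuestra ecuación de la posición x(t) = 2·t^5 + 3·t^4 + 4·t^3 + 4·t^2 + 4·t + 3. La derivada de la posición da la velocidad: v(t) = 10·t^4 + 12·t^3 + 12·t^2 + 8·t + 4. Tenemos la velocidad v(t) = 10·t^4 + 12·t^3 + 12·t^2 + 8·t + 4. Sustituyendo t = 2: v(2) = 324.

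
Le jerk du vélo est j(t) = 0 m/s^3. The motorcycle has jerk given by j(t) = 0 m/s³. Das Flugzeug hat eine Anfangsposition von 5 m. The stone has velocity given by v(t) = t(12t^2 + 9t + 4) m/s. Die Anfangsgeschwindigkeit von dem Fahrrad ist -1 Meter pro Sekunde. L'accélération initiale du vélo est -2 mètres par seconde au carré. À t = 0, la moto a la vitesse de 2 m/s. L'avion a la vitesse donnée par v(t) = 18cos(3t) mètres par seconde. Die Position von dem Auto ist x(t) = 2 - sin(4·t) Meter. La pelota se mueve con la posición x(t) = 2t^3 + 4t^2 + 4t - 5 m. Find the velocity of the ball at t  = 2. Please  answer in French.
Pour résoudre ceci, nous devons prendre 1 dérivée de notre équation de la position x(t) = 2·t^3 + 4·t^2 + 4·t - 5. La dérivée de la position donne la vitesse: v(t) = 6·t^2 + 8·t + 4. De l'équation de la vitesse v(t) = 6·t^2 + 8·t + 4, nous substituons t = 2 pour obtenir v = 44.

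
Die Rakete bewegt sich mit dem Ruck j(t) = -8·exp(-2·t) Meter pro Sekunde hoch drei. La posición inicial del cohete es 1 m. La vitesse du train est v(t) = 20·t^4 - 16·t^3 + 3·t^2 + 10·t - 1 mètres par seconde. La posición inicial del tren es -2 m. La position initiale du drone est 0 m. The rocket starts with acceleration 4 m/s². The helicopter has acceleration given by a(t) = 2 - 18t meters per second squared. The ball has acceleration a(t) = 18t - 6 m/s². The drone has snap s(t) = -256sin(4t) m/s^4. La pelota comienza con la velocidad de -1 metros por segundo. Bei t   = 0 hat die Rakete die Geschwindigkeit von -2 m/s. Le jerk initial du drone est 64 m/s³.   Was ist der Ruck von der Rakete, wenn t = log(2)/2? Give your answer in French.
De l'équation du jerk j(t) = -8·exp(-2·t), nous substituons t = log(2)/2 pour obtenir j = -4.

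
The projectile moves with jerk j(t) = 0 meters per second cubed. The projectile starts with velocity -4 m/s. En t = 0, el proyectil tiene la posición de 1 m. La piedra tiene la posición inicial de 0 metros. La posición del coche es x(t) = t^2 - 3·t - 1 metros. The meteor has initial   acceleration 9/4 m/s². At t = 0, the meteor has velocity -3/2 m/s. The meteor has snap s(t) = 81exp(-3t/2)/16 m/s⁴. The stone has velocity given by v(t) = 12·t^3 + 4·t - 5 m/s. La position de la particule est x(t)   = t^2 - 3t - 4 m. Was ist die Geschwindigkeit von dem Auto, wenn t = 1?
Wir müssen unsere Gleichung für die Position x(t) = t^2 - 3·t - 1 1-mal ableiten. Durch Ableiten von der Position erhalten wir die Geschwindigkeit: v(t) = 2·t - 3. Wir haben die Geschwindigkeit v(t) = 2·t - 3. Durch Einsetzen von t = 1: v(1) = -1.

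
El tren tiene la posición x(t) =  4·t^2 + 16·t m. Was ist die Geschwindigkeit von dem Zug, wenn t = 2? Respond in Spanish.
Para resolver esto, necesitamos tomar 1 derivada de nuestra ecuación de la posición x(t) = 4·t^2 + 16·t. La derivada de la posición da la velocidad: v(t) = 8·t + 16. Usando v(t) = 8·t + 16 y sustituyendo t = 2, encontramos v = 32.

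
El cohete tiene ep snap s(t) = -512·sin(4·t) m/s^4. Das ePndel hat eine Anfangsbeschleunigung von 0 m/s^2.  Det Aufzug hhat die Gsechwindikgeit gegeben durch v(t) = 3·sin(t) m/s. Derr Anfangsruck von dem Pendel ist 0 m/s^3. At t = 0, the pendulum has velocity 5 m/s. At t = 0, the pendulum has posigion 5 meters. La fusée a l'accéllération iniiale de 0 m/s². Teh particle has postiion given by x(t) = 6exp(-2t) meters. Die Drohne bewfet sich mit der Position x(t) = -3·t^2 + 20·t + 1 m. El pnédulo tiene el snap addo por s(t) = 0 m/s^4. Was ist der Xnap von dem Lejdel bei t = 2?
Mit s(t) = 0 und Einsetzen von t = 2, finden wir s = 0.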